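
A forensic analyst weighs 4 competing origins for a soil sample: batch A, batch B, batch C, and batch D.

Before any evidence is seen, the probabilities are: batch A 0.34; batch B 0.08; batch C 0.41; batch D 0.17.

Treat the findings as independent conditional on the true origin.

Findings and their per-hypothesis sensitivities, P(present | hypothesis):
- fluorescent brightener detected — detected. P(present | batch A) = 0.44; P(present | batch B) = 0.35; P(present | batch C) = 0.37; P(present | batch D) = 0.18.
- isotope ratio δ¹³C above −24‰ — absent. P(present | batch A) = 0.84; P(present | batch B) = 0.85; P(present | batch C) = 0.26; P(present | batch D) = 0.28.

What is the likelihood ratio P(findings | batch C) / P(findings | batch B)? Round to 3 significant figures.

5.22

The Bayes factor is the ratio of the joint likelihoods of the evidence pattern under the two hypotheses (using 1 − P(present | H) for each absent finding).
  batch C: 0.37 × (1 − 0.26) = 0.2738
  batch B: 0.35 × (1 − 0.85) = 0.0525
Bayes factor = 0.2738 / 0.0525 ≈ 5.22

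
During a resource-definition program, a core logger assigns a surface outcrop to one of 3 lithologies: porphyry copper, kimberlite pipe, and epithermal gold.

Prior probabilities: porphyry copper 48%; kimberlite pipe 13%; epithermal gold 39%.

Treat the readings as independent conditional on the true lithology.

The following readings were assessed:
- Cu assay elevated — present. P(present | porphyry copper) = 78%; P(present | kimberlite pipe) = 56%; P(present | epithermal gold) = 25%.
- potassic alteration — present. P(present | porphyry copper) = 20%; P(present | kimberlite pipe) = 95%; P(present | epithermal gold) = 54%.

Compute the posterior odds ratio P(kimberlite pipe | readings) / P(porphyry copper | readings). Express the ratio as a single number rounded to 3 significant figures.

Unnormalized posterior weight (prior times the reading likelihoods) for each of the two hypotheses:
  kimberlite pipe: 0.13 × 0.56 × 0.95 = 0.06916
  porphyry copper: 0.48 × 0.78 × 0.20 = 0.07488
Posterior odds = 0.06916 / 0.07488 ≈ 0.924.

0.924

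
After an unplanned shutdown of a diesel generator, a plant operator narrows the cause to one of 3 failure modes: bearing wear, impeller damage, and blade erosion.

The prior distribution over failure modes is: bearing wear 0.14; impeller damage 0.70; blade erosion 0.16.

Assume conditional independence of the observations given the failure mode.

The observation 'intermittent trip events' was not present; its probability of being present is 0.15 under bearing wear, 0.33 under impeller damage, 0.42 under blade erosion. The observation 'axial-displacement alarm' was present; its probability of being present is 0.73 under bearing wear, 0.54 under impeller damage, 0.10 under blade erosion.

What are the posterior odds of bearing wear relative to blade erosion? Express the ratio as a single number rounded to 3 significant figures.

Posterior odds equal prior odds times the likelihood ratio; only the two competing hypotheses matter (using 1 − P(present | H) for each absent observation).
  bearing wear: 0.14 × (1 − 0.15) × 0.73 = 0.08687
  blade erosion: 0.16 × (1 − 0.42) × 0.10 = 0.00928
Odds(bearing wear : blade erosion) = 0.08687 / 0.00928 ≈ 9.36.

9.36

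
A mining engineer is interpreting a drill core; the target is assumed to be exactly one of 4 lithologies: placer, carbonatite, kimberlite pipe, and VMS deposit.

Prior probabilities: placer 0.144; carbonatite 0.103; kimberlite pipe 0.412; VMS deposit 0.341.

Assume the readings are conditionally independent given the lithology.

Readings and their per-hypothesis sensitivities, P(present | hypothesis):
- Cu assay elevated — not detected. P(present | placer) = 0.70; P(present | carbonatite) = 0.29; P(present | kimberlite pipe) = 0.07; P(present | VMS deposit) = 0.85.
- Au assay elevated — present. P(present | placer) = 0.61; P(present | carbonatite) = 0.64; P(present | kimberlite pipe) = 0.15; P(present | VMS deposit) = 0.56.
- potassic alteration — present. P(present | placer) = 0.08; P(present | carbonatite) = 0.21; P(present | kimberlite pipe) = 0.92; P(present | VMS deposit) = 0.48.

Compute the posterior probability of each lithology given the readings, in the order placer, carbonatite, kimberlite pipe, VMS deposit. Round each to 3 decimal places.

By Bayes' rule with conditional independence, the unnormalized weight for each hypothesis is prior × ∏ likelihoods (using 1 − P(present | H) for each absent reading):
  placer: 0.144 × (1 − 0.70) × 0.61 × 0.08 = 0.0021082
  carbonatite: 0.103 × (1 − 0.29) × 0.64 × 0.21 = 0.0098287
  kimberlite pipe: 0.412 × (1 − 0.07) × 0.15 × 0.92 = 0.052876
  VMS deposit: 0.341 × (1 − 0.85) × 0.56 × 0.48 = 0.013749
Normalizing constant Z = 0.0021082 + 0.0098287 + 0.052876 + 0.013749 = 0.078562.
P(placer | evidence) = 0.0021082 / 0.078562 ≈ 0.027
P(carbonatite | evidence) = 0.0098287 / 0.078562 ≈ 0.125
P(kimberlite pipe | evidence) = 0.052876 / 0.078562 ≈ 0.673
P(VMS deposit | evidence) = 0.013749 / 0.078562 ≈ 0.175

0.027, 0.125, 0.673, 0.175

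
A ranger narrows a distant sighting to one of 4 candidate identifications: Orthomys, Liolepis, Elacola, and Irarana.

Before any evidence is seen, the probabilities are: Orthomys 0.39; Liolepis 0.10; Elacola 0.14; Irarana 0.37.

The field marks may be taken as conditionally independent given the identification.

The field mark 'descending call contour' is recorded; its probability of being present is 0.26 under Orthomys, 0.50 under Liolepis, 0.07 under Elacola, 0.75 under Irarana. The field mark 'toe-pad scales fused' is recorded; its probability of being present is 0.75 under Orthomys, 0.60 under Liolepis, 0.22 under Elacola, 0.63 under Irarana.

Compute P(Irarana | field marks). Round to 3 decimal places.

0.618

Multiply each prior by the joint likelihood of the field mark pattern:
  Orthomys: 0.39 × 0.26 × 0.75 = 0.07605
  Liolepis: 0.10 × 0.50 × 0.60 = 0.03
  Elacola: 0.14 × 0.07 × 0.22 = 0.002156
  Irarana: 0.37 × 0.75 × 0.63 = 0.17482
Normalizing constant Z = 0.07605 + 0.03 + 0.002156 + 0.17482 = 0.28303.
P(Irarana | evidence) = 0.17482 / 0.28303 ≈ 0.618.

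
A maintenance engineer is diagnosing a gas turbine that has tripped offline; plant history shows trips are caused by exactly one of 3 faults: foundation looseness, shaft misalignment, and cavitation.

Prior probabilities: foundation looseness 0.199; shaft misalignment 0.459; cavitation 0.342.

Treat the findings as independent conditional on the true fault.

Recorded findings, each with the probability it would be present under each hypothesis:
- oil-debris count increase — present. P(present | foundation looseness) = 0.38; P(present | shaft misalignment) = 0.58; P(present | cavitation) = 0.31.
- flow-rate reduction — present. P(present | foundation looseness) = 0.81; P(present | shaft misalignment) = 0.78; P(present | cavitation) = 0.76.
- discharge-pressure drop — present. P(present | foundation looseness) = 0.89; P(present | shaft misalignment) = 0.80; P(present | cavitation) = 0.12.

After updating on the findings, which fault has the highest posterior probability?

For each hypothesis, the unnormalized posterior weight is prior × product of the finding likelihoods:
  foundation looseness: 0.199 × 0.38 × 0.81 × 0.89 = 0.054514
  shaft misalignment: 0.459 × 0.58 × 0.78 × 0.80 = 0.16612
  cavitation: 0.342 × 0.31 × 0.76 × 0.12 = 0.009669
Marginal likelihood of the evidence = 0.2303.
P(foundation looseness | evidence) ≈ 0.054514 / 0.2303 ≈ 0.237
P(shaft misalignment | evidence) ≈ 0.16612 / 0.2303 ≈ 0.721
P(cavitation | evidence) ≈ 0.009669 / 0.2303 ≈ 0.042
The largest is 0.721, so shaft misalignment is most probable.

shaft misalignment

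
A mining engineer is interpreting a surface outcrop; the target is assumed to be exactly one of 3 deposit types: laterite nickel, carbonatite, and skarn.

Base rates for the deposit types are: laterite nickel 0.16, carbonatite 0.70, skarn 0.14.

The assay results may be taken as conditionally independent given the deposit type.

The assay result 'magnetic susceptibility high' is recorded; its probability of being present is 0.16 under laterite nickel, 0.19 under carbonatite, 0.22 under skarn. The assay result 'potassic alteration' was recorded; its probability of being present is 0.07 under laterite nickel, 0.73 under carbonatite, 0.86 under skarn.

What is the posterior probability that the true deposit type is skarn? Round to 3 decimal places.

By Bayes' rule with conditional independence, the unnormalized weight for each hypothesis is prior × ∏ likelihoods:
  laterite nickel: 0.16 × 0.16 × 0.07 = 0.001792
  carbonatite: 0.70 × 0.19 × 0.73 = 0.09709
  skarn: 0.14 × 0.22 × 0.86 = 0.026488
Normalizing constant Z = 0.001792 + 0.09709 + 0.026488 = 0.12537.
P(skarn | evidence) = 0.026488 / 0.12537 ≈ 0.211.

0.211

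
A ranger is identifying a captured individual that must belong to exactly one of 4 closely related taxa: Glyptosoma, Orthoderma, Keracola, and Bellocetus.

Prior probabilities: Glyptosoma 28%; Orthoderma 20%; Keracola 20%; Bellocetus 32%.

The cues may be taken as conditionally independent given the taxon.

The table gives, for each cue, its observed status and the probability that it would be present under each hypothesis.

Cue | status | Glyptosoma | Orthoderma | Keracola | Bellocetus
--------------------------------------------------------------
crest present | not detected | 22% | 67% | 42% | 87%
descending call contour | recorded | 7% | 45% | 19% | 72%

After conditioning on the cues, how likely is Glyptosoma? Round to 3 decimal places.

0.158

By Bayes' rule with conditional independence, the unnormalized weight for each hypothesis is prior × ∏ likelihoods (using 1 − P(present | H) for each absent cue):
  Glyptosoma: 0.28 × (1 − 0.22) × 0.07 = 0.015288
  Orthoderma: 0.20 × (1 − 0.67) × 0.45 = 0.0297
  Keracola: 0.20 × (1 − 0.42) × 0.19 = 0.02204
  Bellocetus: 0.32 × (1 − 0.87) × 0.72 = 0.029952
The unnormalized weights sum to 0.09698.
P(Glyptosoma | evidence) = 0.015288 / 0.09698 ≈ 0.158.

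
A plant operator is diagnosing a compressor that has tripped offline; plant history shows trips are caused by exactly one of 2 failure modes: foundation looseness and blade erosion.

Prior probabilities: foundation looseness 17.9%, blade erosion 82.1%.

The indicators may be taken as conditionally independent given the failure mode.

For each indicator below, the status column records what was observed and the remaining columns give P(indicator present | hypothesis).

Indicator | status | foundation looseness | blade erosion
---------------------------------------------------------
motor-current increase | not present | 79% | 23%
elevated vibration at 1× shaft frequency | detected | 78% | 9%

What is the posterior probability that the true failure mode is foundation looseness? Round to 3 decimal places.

0.340

By Bayes' rule with conditional independence, the unnormalized weight for each hypothesis is prior × ∏ likelihoods (using 1 − P(present | H) for each absent indicator):
  foundation looseness: 0.179 × (1 − 0.79) × 0.78 = 0.02932
  blade erosion: 0.821 × (1 − 0.23) × 0.09 = 0.056895
Marginal likelihood of the evidence = 0.086215.
P(foundation looseness | evidence) = 0.02932 / 0.086215 ≈ 0.340.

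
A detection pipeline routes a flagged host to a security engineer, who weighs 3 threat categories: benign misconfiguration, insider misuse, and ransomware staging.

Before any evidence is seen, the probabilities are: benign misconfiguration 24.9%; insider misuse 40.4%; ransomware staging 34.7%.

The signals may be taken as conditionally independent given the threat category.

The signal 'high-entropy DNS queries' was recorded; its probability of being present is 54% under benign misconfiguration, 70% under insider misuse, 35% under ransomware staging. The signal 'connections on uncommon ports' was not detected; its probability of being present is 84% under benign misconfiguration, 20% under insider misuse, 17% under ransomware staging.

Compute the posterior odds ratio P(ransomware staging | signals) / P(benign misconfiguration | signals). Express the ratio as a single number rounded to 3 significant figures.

Unnormalized posterior weight (prior times the signal likelihoods) for each of the two hypotheses (using 1 − P(present | H) for each absent signal):
  ransomware staging: 0.347 × 0.35 × (1 − 0.17) = 0.1008
  benign misconfiguration: 0.249 × 0.54 × (1 − 0.84) = 0.021514
Odds(ransomware staging : benign misconfiguration) = 0.1008 / 0.021514 ≈ 4.69.

4.69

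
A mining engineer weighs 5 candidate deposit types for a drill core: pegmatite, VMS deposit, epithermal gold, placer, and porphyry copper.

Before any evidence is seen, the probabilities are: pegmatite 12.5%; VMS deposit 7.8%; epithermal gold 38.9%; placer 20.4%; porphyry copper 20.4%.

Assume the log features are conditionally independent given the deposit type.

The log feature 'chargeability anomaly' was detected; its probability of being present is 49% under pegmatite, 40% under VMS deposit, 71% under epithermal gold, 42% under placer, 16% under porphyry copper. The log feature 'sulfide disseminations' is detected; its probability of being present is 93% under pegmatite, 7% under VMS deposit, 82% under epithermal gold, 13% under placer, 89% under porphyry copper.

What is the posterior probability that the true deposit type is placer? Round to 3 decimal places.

0.034

Multiply each prior by the joint likelihood of the log feature pattern:
  pegmatite: 0.125 × 0.49 × 0.93 = 0.056962
  VMS deposit: 0.078 × 0.40 × 0.07 = 0.002184
  epithermal gold: 0.389 × 0.71 × 0.82 = 0.22648
  placer: 0.204 × 0.42 × 0.13 = 0.011138
  porphyry copper: 0.204 × 0.16 × 0.89 = 0.02905
The unnormalized weights sum to 0.32581.
P(placer | evidence) = 0.011138 / 0.32581 ≈ 0.034.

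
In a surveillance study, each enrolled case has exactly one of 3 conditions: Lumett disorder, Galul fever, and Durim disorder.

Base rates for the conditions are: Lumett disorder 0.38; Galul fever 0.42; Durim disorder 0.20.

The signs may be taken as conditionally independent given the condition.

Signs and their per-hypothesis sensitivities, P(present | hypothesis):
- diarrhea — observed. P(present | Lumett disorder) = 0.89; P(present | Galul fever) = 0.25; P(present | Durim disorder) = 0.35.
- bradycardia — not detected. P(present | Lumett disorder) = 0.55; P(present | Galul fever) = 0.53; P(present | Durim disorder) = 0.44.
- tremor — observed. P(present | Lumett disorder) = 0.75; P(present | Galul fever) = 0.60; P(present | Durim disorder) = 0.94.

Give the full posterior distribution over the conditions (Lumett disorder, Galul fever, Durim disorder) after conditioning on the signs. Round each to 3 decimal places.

By Bayes' rule with conditional independence, the unnormalized weight for each hypothesis is prior × ∏ likelihoods (using 1 − P(present | H) for each absent sign):
  Lumett disorder: 0.38 × 0.89 × (1 − 0.55) × 0.75 = 0.11414
  Galul fever: 0.42 × 0.25 × (1 − 0.53) × 0.60 = 0.02961
  Durim disorder: 0.20 × 0.35 × (1 − 0.44) × 0.94 = 0.036848
The unnormalized weights sum to 0.1806.
P(Lumett disorder | evidence) = 0.11414 / 0.1806 ≈ 0.632
P(Galul fever | evidence) = 0.02961 / 0.1806 ≈ 0.164
P(Durim disorder | evidence) = 0.036848 / 0.1806 ≈ 0.204

0.632, 0.164, 0.204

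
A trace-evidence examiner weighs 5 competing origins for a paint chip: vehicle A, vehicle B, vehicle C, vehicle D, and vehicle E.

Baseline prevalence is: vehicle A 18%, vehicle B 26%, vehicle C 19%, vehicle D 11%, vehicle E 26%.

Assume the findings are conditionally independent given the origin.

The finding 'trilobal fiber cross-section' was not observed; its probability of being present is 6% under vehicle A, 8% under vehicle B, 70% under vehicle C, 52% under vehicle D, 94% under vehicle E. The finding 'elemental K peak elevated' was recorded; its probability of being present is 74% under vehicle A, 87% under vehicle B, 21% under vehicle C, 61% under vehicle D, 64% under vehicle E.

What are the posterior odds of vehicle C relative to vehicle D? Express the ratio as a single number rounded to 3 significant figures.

0.372

Posterior odds equal prior odds times the likelihood ratio; only the two competing hypotheses matter (using 1 − P(present | H) for each absent finding).
  vehicle C: 0.19 × (1 − 0.70) × 0.21 = 0.01197
  vehicle D: 0.11 × (1 − 0.52) × 0.61 = 0.032208
Odds(vehicle C : vehicle D) = 0.01197 / 0.032208 ≈ 0.372.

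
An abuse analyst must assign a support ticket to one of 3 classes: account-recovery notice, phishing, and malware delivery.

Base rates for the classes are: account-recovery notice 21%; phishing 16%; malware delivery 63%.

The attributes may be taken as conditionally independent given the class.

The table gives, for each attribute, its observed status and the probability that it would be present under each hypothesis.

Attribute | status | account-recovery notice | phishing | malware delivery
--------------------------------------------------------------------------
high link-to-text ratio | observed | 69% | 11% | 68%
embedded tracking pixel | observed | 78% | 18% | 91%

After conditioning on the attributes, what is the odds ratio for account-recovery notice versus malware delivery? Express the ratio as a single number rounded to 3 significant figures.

0.290

Unnormalized posterior weight (prior times the attribute likelihoods) for each of the two hypotheses:
  account-recovery notice: 0.21 × 0.69 × 0.78 = 0.11302
  malware delivery: 0.63 × 0.68 × 0.91 = 0.38984
Odds(account-recovery notice : malware delivery) = 0.11302 / 0.38984 ≈ 0.290.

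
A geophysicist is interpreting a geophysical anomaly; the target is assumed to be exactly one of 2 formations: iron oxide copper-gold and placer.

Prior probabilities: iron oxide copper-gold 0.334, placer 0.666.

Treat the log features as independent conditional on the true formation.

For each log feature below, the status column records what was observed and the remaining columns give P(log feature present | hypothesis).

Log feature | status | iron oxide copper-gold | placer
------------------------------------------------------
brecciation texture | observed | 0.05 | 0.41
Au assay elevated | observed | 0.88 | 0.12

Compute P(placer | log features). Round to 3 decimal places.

0.690

For each hypothesis, the unnormalized posterior weight is prior × product of the log feature likelihoods:
  iron oxide copper-gold: 0.334 × 0.05 × 0.88 = 0.014696
  placer: 0.666 × 0.41 × 0.12 = 0.032767
Normalizing constant Z = 0.014696 + 0.032767 = 0.047463.
P(placer | evidence) = 0.032767 / 0.047463 ≈ 0.690.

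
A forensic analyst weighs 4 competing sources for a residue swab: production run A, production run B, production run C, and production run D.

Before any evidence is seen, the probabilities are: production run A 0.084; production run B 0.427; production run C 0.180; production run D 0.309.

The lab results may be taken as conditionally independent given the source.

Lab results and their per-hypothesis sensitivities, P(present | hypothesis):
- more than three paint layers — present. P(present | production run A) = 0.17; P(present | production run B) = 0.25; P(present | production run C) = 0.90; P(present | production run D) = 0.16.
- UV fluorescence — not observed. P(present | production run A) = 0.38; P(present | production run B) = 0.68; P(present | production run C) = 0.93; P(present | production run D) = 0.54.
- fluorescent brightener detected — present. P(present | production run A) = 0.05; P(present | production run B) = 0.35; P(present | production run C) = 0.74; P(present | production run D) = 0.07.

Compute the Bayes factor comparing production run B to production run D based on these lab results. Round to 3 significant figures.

5.43

The Bayes factor is the ratio of the joint likelihoods of the lab result pattern under the two hypotheses (using 1 − P(present | H) for each absent lab result).
  production run B: 0.25 × (1 − 0.68) × 0.35 = 0.028
  production run D: 0.16 × (1 − 0.54) × 0.07 = 0.005152
Bayes factor = 0.028 / 0.005152 ≈ 5.43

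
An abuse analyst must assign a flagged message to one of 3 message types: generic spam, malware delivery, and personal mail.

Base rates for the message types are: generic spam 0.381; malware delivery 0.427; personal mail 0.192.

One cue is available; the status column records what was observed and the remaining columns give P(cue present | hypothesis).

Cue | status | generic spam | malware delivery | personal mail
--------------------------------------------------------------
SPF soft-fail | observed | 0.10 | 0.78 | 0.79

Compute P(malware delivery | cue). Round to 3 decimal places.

0.637

For each hypothesis, the unnormalized posterior weight is prior × likelihood:
  generic spam: 0.381 × 0.10 = 0.0381
  malware delivery: 0.427 × 0.78 = 0.33306
  personal mail: 0.192 × 0.79 = 0.15168
The unnormalized weights sum to 0.52284.
P(malware delivery | evidence) = 0.33306 / 0.52284 ≈ 0.637.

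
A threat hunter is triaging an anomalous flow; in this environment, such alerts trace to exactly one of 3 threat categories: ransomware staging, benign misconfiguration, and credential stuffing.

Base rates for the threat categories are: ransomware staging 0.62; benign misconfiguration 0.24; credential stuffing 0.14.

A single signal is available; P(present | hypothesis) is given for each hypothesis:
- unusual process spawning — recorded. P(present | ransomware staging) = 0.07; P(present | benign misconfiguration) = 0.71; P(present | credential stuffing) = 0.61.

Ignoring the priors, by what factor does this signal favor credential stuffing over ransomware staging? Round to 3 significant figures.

8.71

The Bayes factor is the ratio of the two likelihoods.
  credential stuffing: 0.61
  ransomware staging: 0.07
Bayes factor = 0.61 / 0.07 ≈ 8.71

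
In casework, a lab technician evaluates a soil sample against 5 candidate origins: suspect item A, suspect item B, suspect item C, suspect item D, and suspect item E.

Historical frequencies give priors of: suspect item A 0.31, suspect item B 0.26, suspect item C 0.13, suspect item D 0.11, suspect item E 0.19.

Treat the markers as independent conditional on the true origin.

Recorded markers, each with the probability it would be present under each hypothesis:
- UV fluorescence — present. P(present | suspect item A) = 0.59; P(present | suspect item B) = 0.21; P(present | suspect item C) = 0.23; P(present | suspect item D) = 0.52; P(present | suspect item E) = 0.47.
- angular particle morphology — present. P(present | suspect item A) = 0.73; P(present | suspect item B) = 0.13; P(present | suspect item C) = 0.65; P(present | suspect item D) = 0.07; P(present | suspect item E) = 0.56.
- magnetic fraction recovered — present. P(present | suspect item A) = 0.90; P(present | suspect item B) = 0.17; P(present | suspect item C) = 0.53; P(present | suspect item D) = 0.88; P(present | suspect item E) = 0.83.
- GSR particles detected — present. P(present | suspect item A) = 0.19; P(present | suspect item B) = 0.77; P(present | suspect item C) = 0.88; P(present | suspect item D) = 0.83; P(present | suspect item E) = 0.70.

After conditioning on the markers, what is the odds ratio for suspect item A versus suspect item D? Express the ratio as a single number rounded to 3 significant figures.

Unnormalized posterior weight (prior times the marker likelihoods) for each of the two hypotheses:
  suspect item A: 0.31 × 0.59 × 0.73 × 0.90 × 0.19 = 0.022831
  suspect item D: 0.11 × 0.52 × 0.07 × 0.88 × 0.83 = 0.0029245
Posterior odds = 0.022831 / 0.0029245 ≈ 7.81.

7.81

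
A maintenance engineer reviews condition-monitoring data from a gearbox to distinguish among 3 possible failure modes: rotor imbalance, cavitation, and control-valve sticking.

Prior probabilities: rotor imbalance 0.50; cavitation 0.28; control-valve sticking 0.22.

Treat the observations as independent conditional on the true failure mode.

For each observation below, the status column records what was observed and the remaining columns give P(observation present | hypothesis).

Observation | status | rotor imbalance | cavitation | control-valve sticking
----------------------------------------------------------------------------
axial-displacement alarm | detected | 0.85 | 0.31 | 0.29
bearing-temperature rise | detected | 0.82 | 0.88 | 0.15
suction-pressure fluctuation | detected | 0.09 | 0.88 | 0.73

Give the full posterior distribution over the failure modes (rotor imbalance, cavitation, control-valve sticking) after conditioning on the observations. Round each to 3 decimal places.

0.297, 0.637, 0.066

By Bayes' rule with conditional independence, the unnormalized weight for each hypothesis is prior × ∏ likelihoods:
  rotor imbalance: 0.50 × 0.85 × 0.82 × 0.09 = 0.031365
  cavitation: 0.28 × 0.31 × 0.88 × 0.88 = 0.067218
  control-valve sticking: 0.22 × 0.29 × 0.15 × 0.73 = 0.0069861
Marginal likelihood of the evidence = 0.10557.
P(rotor imbalance | evidence) = 0.031365 / 0.10557 ≈ 0.297
P(cavitation | evidence) = 0.067218 / 0.10557 ≈ 0.637
P(control-valve sticking | evidence) = 0.0069861 / 0.10557 ≈ 0.066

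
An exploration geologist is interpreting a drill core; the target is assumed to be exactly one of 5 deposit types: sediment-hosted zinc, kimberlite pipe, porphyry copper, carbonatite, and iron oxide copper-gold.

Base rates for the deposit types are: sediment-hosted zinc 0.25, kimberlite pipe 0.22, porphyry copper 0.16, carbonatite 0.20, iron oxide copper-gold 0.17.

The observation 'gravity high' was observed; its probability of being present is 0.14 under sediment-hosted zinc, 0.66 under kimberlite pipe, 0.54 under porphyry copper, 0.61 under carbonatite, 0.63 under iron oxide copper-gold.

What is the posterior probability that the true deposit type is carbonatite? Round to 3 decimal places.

0.246

Multiply each prior by the likelihood of the observation:
  sediment-hosted zinc: 0.25 × 0.14 = 0.035
  kimberlite pipe: 0.22 × 0.66 = 0.1452
  porphyry copper: 0.16 × 0.54 = 0.0864
  carbonatite: 0.20 × 0.61 = 0.122
  iron oxide copper-gold: 0.17 × 0.63 = 0.1071
Marginal likelihood of the evidence = 0.4957.
P(carbonatite | evidence) = 0.122 / 0.4957 ≈ 0.246.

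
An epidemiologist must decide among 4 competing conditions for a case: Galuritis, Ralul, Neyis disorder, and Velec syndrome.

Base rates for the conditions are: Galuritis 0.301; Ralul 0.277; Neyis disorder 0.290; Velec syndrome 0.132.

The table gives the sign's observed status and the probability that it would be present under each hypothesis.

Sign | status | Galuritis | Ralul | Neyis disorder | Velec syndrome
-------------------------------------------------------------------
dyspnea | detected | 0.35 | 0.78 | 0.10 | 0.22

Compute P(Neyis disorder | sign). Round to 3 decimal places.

0.076

By Bayes' rule, the unnormalized weight for each hypothesis is prior × likelihood:
  Galuritis: 0.301 × 0.35 = 0.10535
  Ralul: 0.277 × 0.78 = 0.21606
  Neyis disorder: 0.290 × 0.10 = 0.029
  Velec syndrome: 0.132 × 0.22 = 0.02904
The unnormalized weights sum to 0.37945.
P(Neyis disorder | evidence) = 0.029 / 0.37945 ≈ 0.076.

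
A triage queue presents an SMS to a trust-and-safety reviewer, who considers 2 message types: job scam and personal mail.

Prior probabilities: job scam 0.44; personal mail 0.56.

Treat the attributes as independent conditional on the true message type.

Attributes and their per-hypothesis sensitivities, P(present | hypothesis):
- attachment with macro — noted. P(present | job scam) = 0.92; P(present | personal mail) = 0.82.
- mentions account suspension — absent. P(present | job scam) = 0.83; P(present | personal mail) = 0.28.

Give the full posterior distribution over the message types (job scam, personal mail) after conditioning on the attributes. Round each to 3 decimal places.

By Bayes' rule with conditional independence, the unnormalized weight for each hypothesis is prior × ∏ likelihoods (using 1 − P(present | H) for each absent attribute):
  job scam: 0.44 × 0.92 × (1 − 0.83) = 0.068816
  personal mail: 0.56 × 0.82 × (1 − 0.28) = 0.33062
The unnormalized weights sum to 0.39944.
P(job scam | evidence) = 0.068816 / 0.39944 ≈ 0.172
P(personal mail | evidence) = 0.33062 / 0.39944 ≈ 0.828

0.172, 0.828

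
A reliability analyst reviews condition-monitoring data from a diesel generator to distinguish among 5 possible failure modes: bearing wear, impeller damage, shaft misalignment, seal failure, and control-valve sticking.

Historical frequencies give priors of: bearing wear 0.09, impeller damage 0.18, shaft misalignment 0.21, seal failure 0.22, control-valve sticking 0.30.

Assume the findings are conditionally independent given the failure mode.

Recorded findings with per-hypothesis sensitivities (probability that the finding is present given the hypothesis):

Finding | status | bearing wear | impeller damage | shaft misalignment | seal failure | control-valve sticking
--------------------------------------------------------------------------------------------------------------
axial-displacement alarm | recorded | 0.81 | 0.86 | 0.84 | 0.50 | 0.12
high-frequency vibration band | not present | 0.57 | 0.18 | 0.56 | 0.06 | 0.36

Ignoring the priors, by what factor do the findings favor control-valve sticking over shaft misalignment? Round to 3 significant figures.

0.208

Joint likelihood of the evidence pattern under each hypothesis (using 1 − P(present | H) for each absent finding):
  control-valve sticking: 0.12 × (1 − 0.36) = 0.0768
  shaft misalignment: 0.84 × (1 − 0.56) = 0.3696
Bayes factor = 0.0768 / 0.3696 ≈ 0.208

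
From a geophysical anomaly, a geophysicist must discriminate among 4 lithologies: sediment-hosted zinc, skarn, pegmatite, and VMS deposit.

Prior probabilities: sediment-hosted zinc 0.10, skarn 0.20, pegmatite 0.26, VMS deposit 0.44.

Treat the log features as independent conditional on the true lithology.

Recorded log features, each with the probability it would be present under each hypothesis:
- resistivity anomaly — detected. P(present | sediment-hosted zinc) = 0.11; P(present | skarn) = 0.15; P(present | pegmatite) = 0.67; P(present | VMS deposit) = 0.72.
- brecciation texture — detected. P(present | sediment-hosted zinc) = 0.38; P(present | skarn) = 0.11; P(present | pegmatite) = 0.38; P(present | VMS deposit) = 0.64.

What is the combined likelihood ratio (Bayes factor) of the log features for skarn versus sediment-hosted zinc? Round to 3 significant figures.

0.395

The Bayes factor is the ratio of the joint likelihoods of the log feature pattern under the two hypotheses.
  skarn: 0.15 × 0.11 = 0.0165
  sediment-hosted zinc: 0.11 × 0.38 = 0.0418
Bayes factor = 0.0165 / 0.0418 ≈ 0.395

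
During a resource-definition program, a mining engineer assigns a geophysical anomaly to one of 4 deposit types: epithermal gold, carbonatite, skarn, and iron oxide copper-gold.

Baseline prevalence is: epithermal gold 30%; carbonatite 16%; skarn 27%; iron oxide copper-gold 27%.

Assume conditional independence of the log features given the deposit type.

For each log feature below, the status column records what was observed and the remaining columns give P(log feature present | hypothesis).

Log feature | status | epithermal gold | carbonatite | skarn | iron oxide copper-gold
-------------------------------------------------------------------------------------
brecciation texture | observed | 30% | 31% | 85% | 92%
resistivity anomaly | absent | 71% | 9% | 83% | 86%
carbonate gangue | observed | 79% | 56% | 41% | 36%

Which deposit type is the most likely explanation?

Multiply each prior by the joint likelihood of the log feature pattern (using 1 − P(present | H) for each absent log feature):
  epithermal gold: 0.30 × 0.30 × (1 − 0.71) × 0.79 = 0.020619
  carbonatite: 0.16 × 0.31 × (1 − 0.09) × 0.56 = 0.025276
  skarn: 0.27 × 0.85 × (1 − 0.83) × 0.41 = 0.015996
  iron oxide copper-gold: 0.27 × 0.92 × (1 − 0.86) × 0.36 = 0.012519
The unnormalized weights sum to 0.074411.
P(epithermal gold | evidence) ≈ 0.020619 / 0.074411 ≈ 0.277
P(carbonatite | evidence) ≈ 0.025276 / 0.074411 ≈ 0.340
P(skarn | evidence) ≈ 0.015996 / 0.074411 ≈ 0.215
P(iron oxide copper-gold | evidence) ≈ 0.012519 / 0.074411 ≈ 0.168
The largest is 0.340, so carbonatite is most probable.

carbonatite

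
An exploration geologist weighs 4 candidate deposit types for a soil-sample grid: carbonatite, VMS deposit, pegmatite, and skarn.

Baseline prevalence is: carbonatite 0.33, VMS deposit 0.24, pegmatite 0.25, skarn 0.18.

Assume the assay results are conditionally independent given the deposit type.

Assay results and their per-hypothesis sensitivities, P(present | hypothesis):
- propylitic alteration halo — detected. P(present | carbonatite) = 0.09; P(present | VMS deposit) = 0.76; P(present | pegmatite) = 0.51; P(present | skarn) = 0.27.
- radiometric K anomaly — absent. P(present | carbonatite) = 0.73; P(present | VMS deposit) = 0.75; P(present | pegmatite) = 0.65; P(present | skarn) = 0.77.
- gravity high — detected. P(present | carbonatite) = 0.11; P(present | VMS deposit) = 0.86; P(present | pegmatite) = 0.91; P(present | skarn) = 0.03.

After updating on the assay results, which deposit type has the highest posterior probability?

For each hypothesis, the unnormalized posterior weight is prior × product of the assay result likelihoods (using 1 − P(present | H) for each absent assay result):
  carbonatite: 0.33 × 0.09 × (1 − 0.73) × 0.11 = 0.00088209
  VMS deposit: 0.24 × 0.76 × (1 − 0.75) × 0.86 = 0.039216
  pegmatite: 0.25 × 0.51 × (1 − 0.65) × 0.91 = 0.040609
  skarn: 0.18 × 0.27 × (1 − 0.77) × 0.03 = 0.00033534
Marginal likelihood of the evidence = 0.081042.
P(carbonatite | evidence) ≈ 0.00088209 / 0.081042 ≈ 0.011
P(VMS deposit | evidence) ≈ 0.039216 / 0.081042 ≈ 0.484
P(pegmatite | evidence) ≈ 0.040609 / 0.081042 ≈ 0.501
P(skarn | evidence) ≈ 0.00033534 / 0.081042 ≈ 0.004
The largest is 0.501, so pegmatite is most probable.

pegmatite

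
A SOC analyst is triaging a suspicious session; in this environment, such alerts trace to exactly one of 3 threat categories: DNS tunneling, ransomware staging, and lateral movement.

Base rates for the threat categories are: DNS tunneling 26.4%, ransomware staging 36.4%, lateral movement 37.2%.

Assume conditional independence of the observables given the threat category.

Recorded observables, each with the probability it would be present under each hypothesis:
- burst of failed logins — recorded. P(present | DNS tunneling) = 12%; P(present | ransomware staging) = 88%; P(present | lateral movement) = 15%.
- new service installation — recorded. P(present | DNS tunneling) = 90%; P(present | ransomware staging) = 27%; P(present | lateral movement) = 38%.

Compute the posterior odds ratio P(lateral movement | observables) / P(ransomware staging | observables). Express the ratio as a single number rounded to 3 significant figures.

Unnormalized posterior weight (prior times the observable likelihoods) for each of the two hypotheses:
  lateral movement: 0.372 × 0.15 × 0.38 = 0.021204
  ransomware staging: 0.364 × 0.88 × 0.27 = 0.086486
Odds(lateral movement : ransomware staging) = 0.021204 / 0.086486 ≈ 0.245.

0.245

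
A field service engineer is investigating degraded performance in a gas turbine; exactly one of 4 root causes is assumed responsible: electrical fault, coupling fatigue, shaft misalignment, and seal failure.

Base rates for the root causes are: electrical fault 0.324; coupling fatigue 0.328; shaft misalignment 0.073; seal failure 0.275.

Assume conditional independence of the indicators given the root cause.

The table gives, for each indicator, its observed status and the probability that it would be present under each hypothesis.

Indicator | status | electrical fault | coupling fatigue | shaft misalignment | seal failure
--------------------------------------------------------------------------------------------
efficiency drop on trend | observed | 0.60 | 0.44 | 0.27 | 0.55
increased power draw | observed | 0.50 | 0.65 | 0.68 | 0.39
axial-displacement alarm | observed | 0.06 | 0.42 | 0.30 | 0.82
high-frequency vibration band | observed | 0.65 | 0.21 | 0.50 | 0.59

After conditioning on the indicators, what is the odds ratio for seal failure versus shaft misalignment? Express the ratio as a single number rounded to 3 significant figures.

Unnormalized posterior weight (prior times the indicator likelihoods) for each of the two hypotheses:
  seal failure: 0.275 × 0.55 × 0.39 × 0.82 × 0.59 = 0.028538
  shaft misalignment: 0.073 × 0.27 × 0.68 × 0.30 × 0.50 = 0.0020104
Posterior odds = 0.028538 / 0.0020104 ≈ 14.2.

14.2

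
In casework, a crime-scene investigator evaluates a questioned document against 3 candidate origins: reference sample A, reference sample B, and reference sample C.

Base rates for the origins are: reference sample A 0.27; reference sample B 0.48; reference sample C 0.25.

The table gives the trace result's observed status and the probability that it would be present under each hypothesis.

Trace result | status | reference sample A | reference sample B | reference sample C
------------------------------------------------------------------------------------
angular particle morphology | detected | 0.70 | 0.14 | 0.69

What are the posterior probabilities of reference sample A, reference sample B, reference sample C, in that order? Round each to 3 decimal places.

0.441, 0.157, 0.402

By Bayes' rule, the unnormalized weight for each hypothesis is prior × likelihood:
  reference sample A: 0.27 × 0.70 = 0.189
  reference sample B: 0.48 × 0.14 = 0.0672
  reference sample C: 0.25 × 0.69 = 0.1725
Normalizing constant Z = 0.189 + 0.0672 + 0.1725 = 0.4287.
P(reference sample A | evidence) = 0.189 / 0.4287 ≈ 0.441
P(reference sample B | evidence) = 0.0672 / 0.4287 ≈ 0.157
P(reference sample C | evidence) = 0.1725 / 0.4287 ≈ 0.402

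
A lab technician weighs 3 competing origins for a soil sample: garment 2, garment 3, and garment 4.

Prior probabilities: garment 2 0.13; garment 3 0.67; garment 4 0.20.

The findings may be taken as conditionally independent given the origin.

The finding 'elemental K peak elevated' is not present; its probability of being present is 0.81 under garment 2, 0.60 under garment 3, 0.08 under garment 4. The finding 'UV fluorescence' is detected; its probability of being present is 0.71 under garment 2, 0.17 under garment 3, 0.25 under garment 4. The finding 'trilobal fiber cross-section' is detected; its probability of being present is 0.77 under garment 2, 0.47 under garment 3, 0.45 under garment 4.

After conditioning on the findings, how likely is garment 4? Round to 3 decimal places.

Multiply each prior by the joint likelihood of the evidence pattern (using 1 − P(present | H) for each absent finding):
  garment 2: 0.13 × (1 − 0.81) × 0.71 × 0.77 = 0.013503
  garment 3: 0.67 × (1 − 0.60) × 0.17 × 0.47 = 0.021413
  garment 4: 0.20 × (1 − 0.08) × 0.25 × 0.45 = 0.0207
Normalizing constant Z = 0.013503 + 0.021413 + 0.0207 = 0.055617.
P(garment 4 | evidence) = 0.0207 / 0.055617 ≈ 0.372.

0.372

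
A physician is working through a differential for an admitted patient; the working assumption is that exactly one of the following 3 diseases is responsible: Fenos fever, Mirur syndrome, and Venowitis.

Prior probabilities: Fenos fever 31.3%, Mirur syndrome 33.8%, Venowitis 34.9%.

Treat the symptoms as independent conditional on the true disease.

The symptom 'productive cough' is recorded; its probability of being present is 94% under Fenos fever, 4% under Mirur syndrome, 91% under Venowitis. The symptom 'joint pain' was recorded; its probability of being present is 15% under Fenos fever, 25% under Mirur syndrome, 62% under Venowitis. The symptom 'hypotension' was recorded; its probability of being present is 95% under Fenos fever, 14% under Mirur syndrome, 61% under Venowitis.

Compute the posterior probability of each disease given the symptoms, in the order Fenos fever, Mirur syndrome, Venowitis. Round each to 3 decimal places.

0.258, 0.003, 0.739

For each hypothesis, the unnormalized posterior weight is prior × product of the symptom likelihoods:
  Fenos fever: 0.313 × 0.94 × 0.15 × 0.95 = 0.041926
  Mirur syndrome: 0.338 × 0.04 × 0.25 × 0.14 = 0.0004732
  Venowitis: 0.349 × 0.91 × 0.62 × 0.61 = 0.12011
Normalizing constant Z = 0.041926 + 0.0004732 + 0.12011 = 0.16251.
P(Fenos fever | evidence) = 0.041926 / 0.16251 ≈ 0.258
P(Mirur syndrome | evidence) = 0.0004732 / 0.16251 ≈ 0.003
P(Venowitis | evidence) = 0.12011 / 0.16251 ≈ 0.739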